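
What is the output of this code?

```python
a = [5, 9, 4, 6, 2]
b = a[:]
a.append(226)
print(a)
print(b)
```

Key concept: slice [:] creates copy.
Step by step:
`a = [5, 9, 4, 6, 2]` → a = [5, 9, 4, 6, 2]
`b = a[:]` → b = [5, 9, 4, 6, 2]
`a.append(226)` → a = [5, 9, 4, 6, 2, 226]
`print(a)` → prints [5, 9, 4, 6, 2, 226]
`print(b)` → prints [5, 9, 4, 6, 2]

Answer:
[5, 9, 4, 6, 2, 226]
[5, 9, 4, 6, 2]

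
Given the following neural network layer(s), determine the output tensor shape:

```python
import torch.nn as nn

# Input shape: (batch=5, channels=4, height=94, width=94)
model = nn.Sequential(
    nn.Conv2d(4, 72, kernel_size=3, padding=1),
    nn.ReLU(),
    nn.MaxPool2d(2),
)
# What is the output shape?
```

Input: (5, 4, 94, 94) -> after Conv2d: (5, 72, 94, 94) -> after ReLU: (5, 72, 94, 94) -> Output: (5, 72, 47, 47)

Answer: (5, 72, 47, 47)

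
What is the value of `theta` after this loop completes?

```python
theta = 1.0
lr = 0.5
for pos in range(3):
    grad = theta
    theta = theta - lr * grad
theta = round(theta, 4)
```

Gradient descent: w = 1.0 * (1 - 0.5)^3
`theta` takes the values: 1.0 → 0.5 → 0.25 → 0.125

Answer: 0.125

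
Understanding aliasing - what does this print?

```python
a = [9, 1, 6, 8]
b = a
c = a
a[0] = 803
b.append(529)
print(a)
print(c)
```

Key concept: multiple aliases.
Step by step:
`a = [9, 1, 6, 8]` → a = [9, 1, 6, 8]
`b = a` → b = [9, 1, 6, 8] (same object as a)
`c = a` → c = [9, 1, 6, 8] (same object as a, b)
`a[0] = 803` → a = [803, 1, 6, 8] (same object as b, c); b = [803, 1, 6, 8] (same object as a, c); c = [803, 1, 6, 8] (same object as a, b)
`b.append(529)` → a = [803, 1, 6, 8, 529] (same object as b, c); b = [803, 1, 6, 8, 529] (same object as a, c); c = [803, 1, 6, 8, 529] (same object as a, b)
`print(a)` → prints [803, 1, 6, 8, 529]
`print(c)` → prints [803, 1, 6, 8, 529]

Answer:
[803, 1, 6, 8, 529]
[803, 1, 6, 8, 529]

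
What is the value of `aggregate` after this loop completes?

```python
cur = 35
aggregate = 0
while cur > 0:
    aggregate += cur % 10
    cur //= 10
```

Sum digits of 35
`aggregate` takes the values: 0 → 5 → 8

Answer: 8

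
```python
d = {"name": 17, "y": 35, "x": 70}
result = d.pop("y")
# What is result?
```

Trace:
`d = {"name": 17, "y": 35, "x": 70}` → d = {'name': 17, 'y': 35, 'x': 70}
`result = d.pop("y")` → d = {'name': 17, 'x': 70}; result = 35
So result = 35

Answer: 35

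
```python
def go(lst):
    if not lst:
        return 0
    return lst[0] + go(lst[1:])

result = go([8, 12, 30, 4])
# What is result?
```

8 + 12 + 30 + 4 + 0 = 54

Answer: 54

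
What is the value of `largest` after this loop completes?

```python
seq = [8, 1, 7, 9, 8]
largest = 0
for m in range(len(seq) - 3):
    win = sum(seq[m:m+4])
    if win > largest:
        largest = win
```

Max sum of 4-element window in [8, 1, 7, 9, 8]
`largest` takes the values: 0 → 25

Answer: 25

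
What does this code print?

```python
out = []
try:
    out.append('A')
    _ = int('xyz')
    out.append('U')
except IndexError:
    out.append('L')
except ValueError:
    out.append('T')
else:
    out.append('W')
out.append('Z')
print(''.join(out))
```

Execution trace: 'A' (try body) → 'T' (except ValueError) → 'Z' (after the try/except). Output: ATZ

Answer: ATZ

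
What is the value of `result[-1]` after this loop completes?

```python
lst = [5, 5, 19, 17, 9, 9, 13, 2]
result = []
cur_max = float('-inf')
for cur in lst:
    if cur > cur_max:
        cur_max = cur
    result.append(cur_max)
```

Running max ends at 19
`result` takes the values: [] → [5] → [5, 5] → [5, 5, 19] → [5, 5, 19, 19] → [5, 5, 19, 19, 19] → [5, 5, 19, 19, 19, 19] → [5, 5, 19, 19, 19, 19, 19] → [5, 5, 19, 19, 19, 19, 19, 19]
So `result[-1]` = 19

Answer: 19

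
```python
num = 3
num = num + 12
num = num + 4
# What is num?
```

Trace:
`num = 3` → num = 3
`num = num + 12` → num = 15
`num = num + 4` → num = 19
So num = 19

Answer: 19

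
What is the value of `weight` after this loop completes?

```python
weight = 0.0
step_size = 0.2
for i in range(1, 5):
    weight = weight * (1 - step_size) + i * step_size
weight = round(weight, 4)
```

Moving average with lr=0.2
`weight` takes the values: 0.0 → 0.2 → 0.56 → 1.048 → 1.6384

Answer: 1.6384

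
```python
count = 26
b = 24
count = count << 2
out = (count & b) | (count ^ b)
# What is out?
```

Trace:
`count = 26` → count = 26
`b = 24` → b = 24
`count = count << 2` → count = 104
`out = (count & b) | (count ^ b)` → out = 120
So out = 120

Answer: 120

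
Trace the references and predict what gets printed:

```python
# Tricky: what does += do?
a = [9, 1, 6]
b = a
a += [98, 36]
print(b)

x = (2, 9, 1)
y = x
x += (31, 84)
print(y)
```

Key concept: += behavior differs for mutable vs immutable.
Step by step:
`a = [9, 1, 6]` → a = [9, 1, 6]
`b = a` → b = [9, 1, 6] (same object as a)
`a += [98, 36]` → a = [9, 1, 6, 98, 36] (same object as b); b = [9, 1, 6, 98, 36] (same object as a)
`print(b)` → prints [9, 1, 6, 98, 36]
`x = (2, 9, 1)` → x = (2, 9, 1)
`y = x` → y = (2, 9, 1)
`x += (31, 84)` → x = (2, 9, 1, 31, 84)
`print(y)` → prints (2, 9, 1)

Answer:
[9, 1, 6, 98, 36]
(2, 9, 1)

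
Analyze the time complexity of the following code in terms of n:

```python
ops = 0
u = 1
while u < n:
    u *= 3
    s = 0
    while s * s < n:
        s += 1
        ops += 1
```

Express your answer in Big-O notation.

Each loop level contributes: log n × √n. Multiplying the contributions gives O(√n log n).

Answer: O(√n log n)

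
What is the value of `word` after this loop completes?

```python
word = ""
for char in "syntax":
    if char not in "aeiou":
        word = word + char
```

Remove vowels from 'syntax'
`word` takes the values: "" → "s" → "sy" → "syn" → "synt" → "syntx"

Answer: "syntx"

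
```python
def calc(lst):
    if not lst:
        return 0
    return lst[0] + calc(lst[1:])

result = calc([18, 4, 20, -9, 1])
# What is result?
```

18 + 4 + 20 + (-9) + 1 + 0 = 34

Answer: 34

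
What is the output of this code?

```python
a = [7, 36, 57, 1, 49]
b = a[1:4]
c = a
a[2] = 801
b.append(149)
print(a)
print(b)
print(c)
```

Key concept: slice vs alias.
Step by step:
`a = [7, 36, 57, 1, 49]` → a = [7, 36, 57, 1, 49]
`b = a[1:4]` → b = [36, 57, 1]
`c = a` → c = [7, 36, 57, 1, 49] (same object as a)
`a[2] = 801` → a = [7, 36, 801, 1, 49] (same object as c); c = [7, 36, 801, 1, 49] (same object as a)
`b.append(149)` → b = [36, 57, 1, 149]
`print(a)` → prints [7, 36, 801, 1, 49]
`print(b)` → prints [36, 57, 1, 149]
`print(c)` → prints [7, 36, 801, 1, 49]

Answer:
[7, 36, 801, 1, 49]
[36, 57, 1, 149]
[7, 36, 801, 1, 49]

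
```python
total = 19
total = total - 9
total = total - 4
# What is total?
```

Trace:
`total = 19` → total = 19
`total = total - 9` → total = 10
`total = total - 4` → total = 6
So total = 6

Answer: 6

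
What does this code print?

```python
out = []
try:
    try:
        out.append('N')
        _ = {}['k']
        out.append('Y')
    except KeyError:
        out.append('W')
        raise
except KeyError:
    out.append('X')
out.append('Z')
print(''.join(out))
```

Execution trace: 'N' (inner try body) → 'W' (inner except KeyError) → 'X' (outer except KeyError) → 'Z' (after the try/except). Output: NWXZ

Answer: NWXZ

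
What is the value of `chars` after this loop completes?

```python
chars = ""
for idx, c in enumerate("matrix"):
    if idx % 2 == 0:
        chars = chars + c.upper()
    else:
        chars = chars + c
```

Uppercase even positions in 'matrix'
`chars` takes the values: "" → "M" → "Ma" → "MaT" → "MaTr" → "MaTrI" → "MaTrIx"

Answer: "MaTrIx"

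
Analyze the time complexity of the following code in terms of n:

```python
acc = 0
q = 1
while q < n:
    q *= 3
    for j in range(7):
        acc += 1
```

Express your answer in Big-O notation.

Each loop level contributes: log n × 1. Multiplying the contributions gives O(log n).

Answer: O(log n)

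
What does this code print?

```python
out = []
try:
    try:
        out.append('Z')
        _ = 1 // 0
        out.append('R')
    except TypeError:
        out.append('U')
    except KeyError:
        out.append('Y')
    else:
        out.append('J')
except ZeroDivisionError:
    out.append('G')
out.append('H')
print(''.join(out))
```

Execution trace: 'Z' (try body) → 'G' (outer except ZeroDivisionError) → 'H' (after the try/except). Output: ZGH

Answer: ZGH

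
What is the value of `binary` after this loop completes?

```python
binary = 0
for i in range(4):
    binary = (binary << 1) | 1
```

Build 4 consecutive 1-bits: 0b1111
`binary` takes the values: 0 → 1 → 3 → 7 → 15

Answer: 15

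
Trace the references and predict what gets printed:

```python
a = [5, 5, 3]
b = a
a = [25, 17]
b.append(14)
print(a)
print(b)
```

Key concept: rebinding vs mutation: a is rebound to a new list, b still points at the original.
Step by step:
`a = [5, 5, 3]` → a = [5, 5, 3]
`b = a` → b = [5, 5, 3] (same object as a)
`a = [25, 17]` → a = [25, 17]
`b.append(14)` → b = [5, 5, 3, 14]
`print(a)` → prints [25, 17]
`print(b)` → prints [5, 5, 3, 14]

Answer:
[25, 17]
[5, 5, 3, 14]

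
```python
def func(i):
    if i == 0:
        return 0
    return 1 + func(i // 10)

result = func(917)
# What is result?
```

Count of digits of 917: 3

Answer: 3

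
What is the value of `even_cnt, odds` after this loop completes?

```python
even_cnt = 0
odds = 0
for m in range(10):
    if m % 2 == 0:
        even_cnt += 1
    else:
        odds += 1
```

Count evens and odds in range(10)
`even_cnt, odds` takes the values: (0, 0) → (1, 0) → (1, 1) → (2, 1) → (2, 2) → (3, 2) → (3, 3) → (4, 3) → (4, 4) → (5, 4) → (5, 5)

Answer: 5, 5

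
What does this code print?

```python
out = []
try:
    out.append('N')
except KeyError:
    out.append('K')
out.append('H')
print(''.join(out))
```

Execution trace: 'N' (try body, no exception) → 'H' (after the try/except). Output: NH

Answer: NH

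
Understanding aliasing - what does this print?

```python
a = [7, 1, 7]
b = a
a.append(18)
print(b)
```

Key concept: basic list aliasing.
Step by step:
`a = [7, 1, 7]` → a = [7, 1, 7]
`b = a` → b = [7, 1, 7] (same object as a)
`a.append(18)` → a = [7, 1, 7, 18] (same object as b); b = [7, 1, 7, 18] (same object as a)
`print(b)` → prints [7, 1, 7, 18]

Answer: [7, 1, 7, 18]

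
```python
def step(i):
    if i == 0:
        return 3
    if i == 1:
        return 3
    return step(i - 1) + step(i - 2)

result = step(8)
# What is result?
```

Build up from base cases: step(0)=3, step(1)=3, step(2)=6, step(3)=9, step(4)=15, step(5)=24, step(6)=39, ..., step(8)=102

Answer: 102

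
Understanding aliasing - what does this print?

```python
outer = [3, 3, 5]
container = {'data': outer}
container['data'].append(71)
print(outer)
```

Key concept: dict holds reference to list.
Step by step:
`outer = [3, 3, 5]` → outer = [3, 3, 5]
`container = {'data': outer}` → container = {'data': [3, 3, 5]}
`container['data'].append(71)` → outer = [3, 3, 5, 71]; container = {'data': [3, 3, 5, 71]}
`print(outer)` → prints [3, 3, 5, 71]

Answer: [3, 3, 5, 71]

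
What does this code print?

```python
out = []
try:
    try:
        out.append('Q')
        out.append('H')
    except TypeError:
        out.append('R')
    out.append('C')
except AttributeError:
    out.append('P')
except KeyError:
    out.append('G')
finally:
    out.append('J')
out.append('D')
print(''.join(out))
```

Execution trace: 'Q' (inner try body) → 'H' (inner try body, no exception) → 'C' (try body, no exception) → 'J' (finally) → 'D' (after the try/except). Output: QHCJD

Answer: QHCJD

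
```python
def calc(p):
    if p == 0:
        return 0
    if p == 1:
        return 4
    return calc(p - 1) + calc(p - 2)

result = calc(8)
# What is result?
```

Build up from base cases: calc(0)=0, calc(1)=4, calc(2)=4, calc(3)=8, calc(4)=12, calc(5)=20, calc(6)=32, ..., calc(8)=84

Answer: 84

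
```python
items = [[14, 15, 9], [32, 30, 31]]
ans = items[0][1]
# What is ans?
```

Trace:
`items = [[14, 15, 9], [32, 30, 31]]` → items = [[14, 15, 9], [32, 30, 31]]
`ans = items[0][1]` → ans = 15
So ans = 15

Answer: 15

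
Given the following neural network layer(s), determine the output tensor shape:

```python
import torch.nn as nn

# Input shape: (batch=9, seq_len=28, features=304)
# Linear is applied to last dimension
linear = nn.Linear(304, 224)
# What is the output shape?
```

Input: (9, 28, 304) -> Output: (9, 28, 224)

Answer: (9, 28, 224)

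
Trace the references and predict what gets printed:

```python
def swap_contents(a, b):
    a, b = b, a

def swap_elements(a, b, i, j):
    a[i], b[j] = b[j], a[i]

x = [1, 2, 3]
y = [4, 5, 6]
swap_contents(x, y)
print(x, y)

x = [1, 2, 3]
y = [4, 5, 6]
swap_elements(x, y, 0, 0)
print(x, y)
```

Key concept: parameter rebinding vs mutation.
Step by step:
`x = [1, 2, 3]` → x = [1, 2, 3]
`y = [4, 5, 6]` → y = [4, 5, 6]
`swap_contents(x, y)` → no visible change to tracked variables
`print(x, y)` → prints [1, 2, 3] [4, 5, 6]
`x = [1, 2, 3]` → x = [1, 2, 3]
`y = [4, 5, 6]` → y = [4, 5, 6]
`swap_elements(x, y, 0, 0)` → x = [4, 2, 3]; y = [1, 5, 6]
`print(x, y)` → prints [4, 2, 3] [1, 5, 6]

Answer:
[1, 2, 3] [4, 5, 6]
[4, 2, 3] [1, 5, 6]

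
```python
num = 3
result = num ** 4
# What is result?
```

Trace:
`num = 3` → num = 3
`result = num ** 4` → result = 81
So result = 81

Answer: 81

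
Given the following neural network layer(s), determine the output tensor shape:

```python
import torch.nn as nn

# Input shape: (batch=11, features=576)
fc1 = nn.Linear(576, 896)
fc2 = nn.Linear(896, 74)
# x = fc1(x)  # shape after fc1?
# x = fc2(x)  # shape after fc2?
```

Input: (11, 576) -> after fc1: (11, 896) -> Output: (11, 74)

Answer: (11, 74)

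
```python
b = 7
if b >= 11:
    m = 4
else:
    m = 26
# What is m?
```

Trace:
`b = 7` → b = 7
`if b >= 11: ...` → b >= 11 is False, take else branch → m = 26
So m = 26

Answer: 26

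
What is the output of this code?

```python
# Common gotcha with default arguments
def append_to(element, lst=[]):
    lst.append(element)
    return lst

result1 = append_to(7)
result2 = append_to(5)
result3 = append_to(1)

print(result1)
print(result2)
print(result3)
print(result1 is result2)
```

Key concept: mutable default argument gotcha.
Step by step:
`result1 = append_to(7)` → result1 = [7]
`result2 = append_to(5)` → result1 = [7, 5] (same object as result2); result2 = [7, 5] (same object as result1)
`result3 = append_to(1)` → result1 = [7, 5, 1] (same object as result2, result3); result2 = [7, 5, 1] (same object as result1, result3); result3 = [7, 5, 1] (same object as result1, result2)
`print(result1)` → prints [7, 5, 1]
`print(result2)` → prints [7, 5, 1]
`print(result3)` → prints [7, 5, 1]
`print(result1 is result2)` → prints True

Answer:
[7, 5, 1]
[7, 5, 1]
[7, 5, 1]
True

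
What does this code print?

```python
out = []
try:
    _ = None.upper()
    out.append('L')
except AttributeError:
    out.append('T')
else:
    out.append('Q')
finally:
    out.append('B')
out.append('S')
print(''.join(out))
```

Execution trace: 'T' (except AttributeError) → 'B' (finally) → 'S' (after the try/except). Output: TBS

Answer: TBS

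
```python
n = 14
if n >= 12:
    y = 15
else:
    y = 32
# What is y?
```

Trace:
`n = 14` → n = 14
`if n >= 12: ...` → n >= 12 is True → y = 15
So y = 15

Answer: 15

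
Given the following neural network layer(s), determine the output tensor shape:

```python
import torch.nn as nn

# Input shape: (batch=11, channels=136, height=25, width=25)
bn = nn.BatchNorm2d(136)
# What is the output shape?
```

Input: (11, 136, 25, 25) -> Output: (11, 136, 25, 25)

Answer: (11, 136, 25, 25)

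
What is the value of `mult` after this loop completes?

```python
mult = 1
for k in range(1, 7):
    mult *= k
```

6! = 720
`mult` takes the values: 1 → 2 → 6 → 24 → 120 → 720

Answer: 720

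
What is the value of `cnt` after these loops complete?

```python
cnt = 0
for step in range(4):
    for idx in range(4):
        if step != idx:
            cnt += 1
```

4² - 4 (exclude diagonal)
`cnt` takes the values: 0 → 1 → 2 → 3 → 4 → 5 → 6 → 7 → 8 → 9 → 10 → 11 → 12

Answer: 12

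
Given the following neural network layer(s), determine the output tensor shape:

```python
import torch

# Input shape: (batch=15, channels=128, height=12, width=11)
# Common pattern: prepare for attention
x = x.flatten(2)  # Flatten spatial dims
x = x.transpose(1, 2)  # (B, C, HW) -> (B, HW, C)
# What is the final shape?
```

Input: (15, 128, 12, 11) -> after flatten(2): (15, 128, 132) -> Output: (15, 132, 128)

Answer: (15, 132, 128)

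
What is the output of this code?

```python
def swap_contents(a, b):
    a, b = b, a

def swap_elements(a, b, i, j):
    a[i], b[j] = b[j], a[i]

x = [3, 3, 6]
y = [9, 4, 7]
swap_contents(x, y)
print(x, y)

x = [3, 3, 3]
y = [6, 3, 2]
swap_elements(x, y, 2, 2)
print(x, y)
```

Key concept: parameter rebinding vs mutation.
Step by step:
`x = [3, 3, 6]` → x = [3, 3, 6]
`y = [9, 4, 7]` → y = [9, 4, 7]
`swap_contents(x, y)` → no visible change to tracked variables
`print(x, y)` → prints [3, 3, 6] [9, 4, 7]
`x = [3, 3, 3]` → x = [3, 3, 3]
`y = [6, 3, 2]` → y = [6, 3, 2]
`swap_elements(x, y, 2, 2)` → x = [3, 3, 2]; y = [6, 3, 3]
`print(x, y)` → prints [3, 3, 2] [6, 3, 3]

Answer:
[3, 3, 6] [9, 4, 7]
[3, 3, 2] [6, 3, 3]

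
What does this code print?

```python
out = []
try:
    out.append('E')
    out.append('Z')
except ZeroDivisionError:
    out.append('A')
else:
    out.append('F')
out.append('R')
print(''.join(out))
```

Execution trace: 'E' (try body) → 'Z' (try body, no exception) → 'F' (else) → 'R' (after the try/except). Output: EZFR

Answer: EZFR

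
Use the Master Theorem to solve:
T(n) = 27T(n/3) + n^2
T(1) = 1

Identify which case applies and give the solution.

a=27, b=3, f(n)=n^2. log_3(27) = 3. Since c=2 < 3, Case 1 applies: T(n) = Θ(n^log_b(a)) = O(n^3).

Answer: O(n^3) - Case 1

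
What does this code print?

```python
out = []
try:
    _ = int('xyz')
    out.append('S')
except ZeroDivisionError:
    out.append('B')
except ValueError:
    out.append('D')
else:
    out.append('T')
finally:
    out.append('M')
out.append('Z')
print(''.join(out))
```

Execution trace: 'D' (except ValueError) → 'M' (finally) → 'Z' (after the try/except). Output: DMZ

Answer: DMZ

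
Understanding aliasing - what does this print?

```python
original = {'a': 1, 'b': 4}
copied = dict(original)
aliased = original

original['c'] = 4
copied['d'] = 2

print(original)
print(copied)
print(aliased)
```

Key concept: dict() creates copy, assignment creates alias.
Step by step:
`original = {'a': 1, 'b': 4}` → original = {'a': 1, 'b': 4}
`copied = dict(original)` → copied = {'a': 1, 'b': 4}
`aliased = original` → aliased = {'a': 1, 'b': 4} (same object as original)
`original['c'] = 4` → original = {'a': 1, 'b': 4, 'c': 4} (same object as aliased); aliased = {'a': 1, 'b': 4, 'c': 4} (same object as original)
`copied['d'] = 2` → copied = {'a': 1, 'b': 4, 'd': 2}
`print(original)` → prints {'a': 1, 'b': 4, 'c': 4}
`print(copied)` → prints {'a': 1, 'b': 4, 'd': 2}
`print(aliased)` → prints {'a': 1, 'b': 4, 'c': 4}

Answer:
{'a': 1, 'b': 4, 'c': 4}
{'a': 1, 'b': 4, 'd': 2}
{'a': 1, 'b': 4, 'c': 4}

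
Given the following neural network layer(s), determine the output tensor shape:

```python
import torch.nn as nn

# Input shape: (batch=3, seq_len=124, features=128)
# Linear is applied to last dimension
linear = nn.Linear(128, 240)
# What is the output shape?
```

Input: (3, 124, 128) -> Output: (3, 124, 240)

Answer: (3, 124, 240)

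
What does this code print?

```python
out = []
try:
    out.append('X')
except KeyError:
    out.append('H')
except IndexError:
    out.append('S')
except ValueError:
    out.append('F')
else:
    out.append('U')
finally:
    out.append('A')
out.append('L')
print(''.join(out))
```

Execution trace: 'X' (try body, no exception) → 'U' (else) → 'A' (finally) → 'L' (after the try/except). Output: XUAL

Answer: XUAL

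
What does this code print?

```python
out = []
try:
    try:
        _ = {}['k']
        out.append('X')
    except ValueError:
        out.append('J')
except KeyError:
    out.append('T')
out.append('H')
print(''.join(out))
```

Execution trace: 'T' (outer except KeyError) → 'H' (after the try/except). Output: TH

Answer: TH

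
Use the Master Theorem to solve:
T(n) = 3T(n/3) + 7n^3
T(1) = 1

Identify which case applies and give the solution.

a=3, b=3, f(n)=7n^3. log_3(3) = 1. Since c=3 > 1 and the regularity condition holds (3(n/3)^3 = (3/3^3)n^3 with 3/3^3 < 1), Case 3 applies: T(n) = Θ(f(n)) = O(n^3).

Answer: O(n^3) - Case 3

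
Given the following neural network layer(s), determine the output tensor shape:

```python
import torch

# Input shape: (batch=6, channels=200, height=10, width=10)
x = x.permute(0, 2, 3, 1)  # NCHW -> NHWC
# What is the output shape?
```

Input: (6, 200, 10, 10) -> Output: (6, 10, 10, 200)

Answer: (6, 10, 10, 200)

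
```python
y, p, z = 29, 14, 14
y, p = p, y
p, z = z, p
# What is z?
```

Trace:
`y, p, z = 29, 14, 14` → y = 29; p = 14; z = 14
`y, p = p, y` → y = 14; p = 29
`p, z = z, p` → p = 14; z = 29
So z = 29

Answer: 29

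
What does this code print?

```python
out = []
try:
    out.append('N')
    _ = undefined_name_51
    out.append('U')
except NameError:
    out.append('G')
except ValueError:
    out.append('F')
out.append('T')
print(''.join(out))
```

Execution trace: 'N' (try body) → 'G' (except NameError) → 'T' (after the try/except). Output: NGT

Answer: NGT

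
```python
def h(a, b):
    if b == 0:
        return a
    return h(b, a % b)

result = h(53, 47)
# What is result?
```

h(53, 47) -> h(47, 6) -> h(6, 5) -> h(5, 1) -> h(1, 0) -> 1

Answer: 1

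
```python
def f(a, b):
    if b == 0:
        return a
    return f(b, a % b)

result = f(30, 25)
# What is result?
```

f(30, 25) -> f(25, 5) -> f(5, 0) -> 5

Answer: 5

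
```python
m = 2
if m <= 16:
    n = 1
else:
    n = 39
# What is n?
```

Trace:
`m = 2` → m = 2
`if m <= 16: ...` → m <= 16 is True → n = 1
So n = 1

Answer: 1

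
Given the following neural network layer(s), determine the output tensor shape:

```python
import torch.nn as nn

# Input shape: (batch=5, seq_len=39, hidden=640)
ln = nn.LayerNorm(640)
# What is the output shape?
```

Input: (5, 39, 640) -> Output: (5, 39, 640)

Answer: (5, 39, 640)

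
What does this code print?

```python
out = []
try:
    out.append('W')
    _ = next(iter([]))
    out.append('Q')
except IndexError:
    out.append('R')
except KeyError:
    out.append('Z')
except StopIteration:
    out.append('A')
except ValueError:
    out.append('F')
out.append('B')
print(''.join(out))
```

Execution trace: 'W' (try body) → 'A' (except StopIteration) → 'B' (after the try/except). Output: WAB

Answer: WAB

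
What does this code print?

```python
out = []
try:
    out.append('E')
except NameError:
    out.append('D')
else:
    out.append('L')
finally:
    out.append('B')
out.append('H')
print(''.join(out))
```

Execution trace: 'E' (try body, no exception) → 'L' (else) → 'B' (finally) → 'H' (after the try/except). Output: ELBH

Answer: ELBH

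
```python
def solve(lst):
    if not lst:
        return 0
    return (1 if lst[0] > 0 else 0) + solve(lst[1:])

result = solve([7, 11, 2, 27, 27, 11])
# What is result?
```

Count of positive elements in [7, 11, 2, 27, 27, 11] = 6

Answer: 6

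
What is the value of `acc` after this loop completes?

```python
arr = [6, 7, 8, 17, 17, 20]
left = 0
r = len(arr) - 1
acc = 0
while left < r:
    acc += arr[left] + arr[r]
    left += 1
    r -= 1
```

Sum of pairs from ends
`acc` takes the values: 0 → 26 → 50 → 75

Answer: 75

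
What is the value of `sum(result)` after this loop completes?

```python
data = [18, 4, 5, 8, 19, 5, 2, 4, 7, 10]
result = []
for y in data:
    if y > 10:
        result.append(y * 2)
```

Sum of doubled values > 10
`result` takes the values: [] → [36] → [36, 38]
So `sum(result)` = 74

Answer: 74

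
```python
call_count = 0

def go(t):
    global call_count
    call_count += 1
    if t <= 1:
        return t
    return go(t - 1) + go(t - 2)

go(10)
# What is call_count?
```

Calls(t) = 1 + Calls(t-1) + Calls(t-2); Calls(0)=Calls(1)=1. For t=10 this gives 177.

Answer: 177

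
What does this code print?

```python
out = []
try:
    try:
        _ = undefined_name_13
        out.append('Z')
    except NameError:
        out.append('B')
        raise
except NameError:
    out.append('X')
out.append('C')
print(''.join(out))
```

Execution trace: 'B' (inner except NameError) → 'X' (outer except NameError) → 'C' (after the try/except). Output: BXC

Answer: BXC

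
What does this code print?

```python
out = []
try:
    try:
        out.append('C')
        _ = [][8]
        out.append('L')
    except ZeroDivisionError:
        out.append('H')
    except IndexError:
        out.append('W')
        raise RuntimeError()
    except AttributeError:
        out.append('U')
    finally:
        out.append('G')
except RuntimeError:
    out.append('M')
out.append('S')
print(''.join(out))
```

Execution trace: 'C' (try body) → 'W' (except IndexError) → 'G' (finally) → 'M' (outer except RuntimeError) → 'S' (after the try/except). Output: CWGMS

Answer: CWGMS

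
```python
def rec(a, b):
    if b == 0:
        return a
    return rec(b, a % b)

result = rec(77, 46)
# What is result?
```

rec(77, 46) -> rec(46, 31) -> rec(31, 15) -> rec(15, 1) -> rec(1, 0) -> 1

Answer: 1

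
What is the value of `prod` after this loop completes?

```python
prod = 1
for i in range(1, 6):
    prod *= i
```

5! = 120
`prod` takes the values: 1 → 2 → 6 → 24 → 120

Answer: 120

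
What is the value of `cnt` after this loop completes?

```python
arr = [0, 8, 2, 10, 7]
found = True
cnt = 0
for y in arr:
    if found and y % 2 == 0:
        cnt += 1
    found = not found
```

Count even values at even positions
`cnt` takes the values: 0 → 1 → 2

Answer: 2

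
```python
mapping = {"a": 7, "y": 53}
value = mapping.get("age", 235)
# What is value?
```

Trace:
`mapping = {"a": 7, "y": 53}` → mapping = {'a': 7, 'y': 53}
`value = mapping.get("age", 235)` → value = 235
So value = 235

Answer: 235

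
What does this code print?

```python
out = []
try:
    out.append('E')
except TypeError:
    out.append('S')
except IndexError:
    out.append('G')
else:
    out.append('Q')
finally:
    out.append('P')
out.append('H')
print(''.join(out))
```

Execution trace: 'E' (try body, no exception) → 'Q' (else) → 'P' (finally) → 'H' (after the try/except). Output: EQPH

Answer: EQPH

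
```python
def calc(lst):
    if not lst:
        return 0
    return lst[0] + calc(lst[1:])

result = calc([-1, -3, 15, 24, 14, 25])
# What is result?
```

(-1) + (-3) + 15 + 24 + 14 + 25 + 0 = 74

Answer: 74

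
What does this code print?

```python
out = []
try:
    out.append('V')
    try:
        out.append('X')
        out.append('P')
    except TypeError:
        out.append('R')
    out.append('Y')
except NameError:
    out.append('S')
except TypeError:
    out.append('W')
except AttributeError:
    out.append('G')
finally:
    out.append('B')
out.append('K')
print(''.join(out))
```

Execution trace: 'V' (try body) → 'X' (inner try body) → 'P' (inner try body, no exception) → 'Y' (try body, no exception) → 'B' (finally) → 'K' (after the try/except). Output: VXPYBK

Answer: VXPYBK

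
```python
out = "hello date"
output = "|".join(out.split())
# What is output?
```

Trace:
`out = "hello date"` → out = 'hello date'
`output = "|".join(out.split())` → output = 'hello|date'
So output = 'hello|date'

Answer: 'hello|date'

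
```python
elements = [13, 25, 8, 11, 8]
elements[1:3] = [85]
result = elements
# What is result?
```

Trace:
`elements = [13, 25, 8, 11, 8]` → elements = [13, 25, 8, 11, 8]
`elements[1:3] = [85]` → elements = [13, 85, 11, 8]
`result = elements` → result = [13, 85, 11, 8]
So result = [13, 85, 11, 8]

Answer: [13, 85, 11, 8]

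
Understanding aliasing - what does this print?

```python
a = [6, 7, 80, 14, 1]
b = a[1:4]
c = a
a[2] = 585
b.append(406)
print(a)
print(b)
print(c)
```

Key concept: slice vs alias.
Step by step:
`a = [6, 7, 80, 14, 1]` → a = [6, 7, 80, 14, 1]
`b = a[1:4]` → b = [7, 80, 14]
`c = a` → c = [6, 7, 80, 14, 1] (same object as a)
`a[2] = 585` → a = [6, 7, 585, 14, 1] (same object as c); c = [6, 7, 585, 14, 1] (same object as a)
`b.append(406)` → b = [7, 80, 14, 406]
`print(a)` → prints [6, 7, 585, 14, 1]
`print(b)` → prints [7, 80, 14, 406]
`print(c)` → prints [6, 7, 585, 14, 1]

Answer:
[6, 7, 585, 14, 1]
[7, 80, 14, 406]
[6, 7, 585, 14, 1]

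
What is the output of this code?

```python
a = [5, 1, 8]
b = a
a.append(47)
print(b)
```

Key concept: basic list aliasing.
Step by step:
`a = [5, 1, 8]` → a = [5, 1, 8]
`b = a` → b = [5, 1, 8] (same object as a)
`a.append(47)` → a = [5, 1, 8, 47] (same object as b); b = [5, 1, 8, 47] (same object as a)
`print(b)` → prints [5, 1, 8, 47]

Answer: [5, 1, 8, 47]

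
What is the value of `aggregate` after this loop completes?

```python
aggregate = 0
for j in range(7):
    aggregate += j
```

Sum of 0 to 6 = 21
`aggregate` takes the values: 0 → 1 → 3 → 6 → 10 → 15 → 21

Answer: 21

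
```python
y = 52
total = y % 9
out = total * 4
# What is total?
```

Trace:
`y = 52` → y = 52
`total = y % 9` → total = 7
`out = total * 4` → out = 28
So total = 7

Answer: 7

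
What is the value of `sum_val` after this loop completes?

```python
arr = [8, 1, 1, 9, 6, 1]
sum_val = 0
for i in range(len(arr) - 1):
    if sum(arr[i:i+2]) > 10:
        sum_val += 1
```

Count windows with sum > 10
`sum_val` takes the values: 0 → 1

Answer: 1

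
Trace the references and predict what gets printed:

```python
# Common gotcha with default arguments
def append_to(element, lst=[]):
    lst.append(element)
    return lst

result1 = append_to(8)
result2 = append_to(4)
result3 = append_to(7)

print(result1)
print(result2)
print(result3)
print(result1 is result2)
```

Key concept: mutable default argument gotcha.
Step by step:
`result1 = append_to(8)` → result1 = [8]
`result2 = append_to(4)` → result1 = [8, 4] (same object as result2); result2 = [8, 4] (same object as result1)
`result3 = append_to(7)` → result1 = [8, 4, 7] (same object as result2, result3); result2 = [8, 4, 7] (same object as result1, result3); result3 = [8, 4, 7] (same object as result1, result2)
`print(result1)` → prints [8, 4, 7]
`print(result2)` → prints [8, 4, 7]
`print(result3)` → prints [8, 4, 7]
`print(result1 is result2)` → prints True

Answer:
[8, 4, 7]
[8, 4, 7]
[8, 4, 7]
True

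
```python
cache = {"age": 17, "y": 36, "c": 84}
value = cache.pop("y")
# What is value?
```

Trace:
`cache = {"age": 17, "y": 36, "c": 84}` → cache = {'age': 17, 'y': 36, 'c': 84}
`value = cache.pop("y")` → cache = {'age': 17, 'c': 84}; value = 36
So value = 36

Answer: 36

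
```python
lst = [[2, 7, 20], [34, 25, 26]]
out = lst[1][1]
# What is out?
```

Trace:
`lst = [[2, 7, 20], [34, 25, 26]]` → lst = [[2, 7, 20], [34, 25, 26]]
`out = lst[1][1]` → out = 25
So out = 25

Answer: 25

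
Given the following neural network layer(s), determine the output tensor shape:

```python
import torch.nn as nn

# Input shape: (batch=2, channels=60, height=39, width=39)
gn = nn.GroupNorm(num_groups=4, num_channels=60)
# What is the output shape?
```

Input: (2, 60, 39, 39) -> Output: (2, 60, 39, 39)

Answer: (2, 60, 39, 39)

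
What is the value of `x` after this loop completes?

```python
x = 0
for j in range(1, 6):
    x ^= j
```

XOR of 1 to 5
`x` takes the values: 0 → 1 → 3 → 0 → 4 → 1

Answer: 1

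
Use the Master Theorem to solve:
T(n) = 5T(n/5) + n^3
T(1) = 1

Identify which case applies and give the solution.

a=5, b=5, f(n)=n^3. log_5(5) = 1. Since c=3 > 1 and the regularity condition holds (5(n/5)^3 = (5/5^3)n^3 with 5/5^3 < 1), Case 3 applies: T(n) = Θ(f(n)) = O(n^3).

Answer: O(n^3) - Case 3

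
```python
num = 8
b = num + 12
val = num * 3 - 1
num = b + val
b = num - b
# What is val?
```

Trace:
`num = 8` → num = 8
`b = num + 12` → b = 20
`val = num * 3 - 1` → val = 23
`num = b + val` → num = 43
`b = num - b` → b = 23
So val = 23

Answer: 23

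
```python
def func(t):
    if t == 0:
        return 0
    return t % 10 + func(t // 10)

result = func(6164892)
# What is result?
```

Sum of digits of 6164892: 2 + 9 + 8 + 4 + 6 + 1 + 6 = 36

Answer: 36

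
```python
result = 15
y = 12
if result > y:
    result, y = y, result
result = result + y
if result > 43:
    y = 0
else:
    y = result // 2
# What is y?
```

Trace:
`result = 15` → result = 15
`y = 12` → y = 12
`if result > y: ...` → result > y is True → result = 12; y = 15
`result = result + y` → result = 27
`if result > 43: ...` → result > 43 is False, take else branch → y = 13
So y = 13

Answer: 13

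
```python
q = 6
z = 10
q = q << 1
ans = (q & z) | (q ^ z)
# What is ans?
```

Trace:
`q = 6` → q = 6
`z = 10` → z = 10
`q = q << 1` → q = 12
`ans = (q & z) | (q ^ z)` → ans = 14
So ans = 14

Answer: 14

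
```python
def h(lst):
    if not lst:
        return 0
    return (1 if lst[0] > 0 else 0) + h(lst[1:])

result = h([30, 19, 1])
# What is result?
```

Count of positive elements in [30, 19, 1] = 3

Answer: 3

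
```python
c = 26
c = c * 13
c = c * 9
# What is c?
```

Trace:
`c = 26` → c = 26
`c = c * 13` → c = 338
`c = c * 9` → c = 3042
So c = 3042

Answer: 3042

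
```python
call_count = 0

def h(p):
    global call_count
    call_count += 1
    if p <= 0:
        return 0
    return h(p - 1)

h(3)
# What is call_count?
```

Linear recursion stepping by 1: 4 calls from p=3 down to ≤0.

Answer: 4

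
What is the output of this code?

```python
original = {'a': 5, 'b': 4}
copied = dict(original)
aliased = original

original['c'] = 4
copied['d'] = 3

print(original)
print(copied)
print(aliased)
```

Key concept: dict() creates copy, assignment creates alias.
Step by step:
`original = {'a': 5, 'b': 4}` → original = {'a': 5, 'b': 4}
`copied = dict(original)` → copied = {'a': 5, 'b': 4}
`aliased = original` → aliased = {'a': 5, 'b': 4} (same object as original)
`original['c'] = 4` → original = {'a': 5, 'b': 4, 'c': 4} (same object as aliased); aliased = {'a': 5, 'b': 4, 'c': 4} (same object as original)
`copied['d'] = 3` → copied = {'a': 5, 'b': 4, 'd': 3}
`print(original)` → prints {'a': 5, 'b': 4, 'c': 4}
`print(copied)` → prints {'a': 5, 'b': 4, 'd': 3}
`print(aliased)` → prints {'a': 5, 'b': 4, 'c': 4}

Answer:
{'a': 5, 'b': 4, 'c': 4}
{'a': 5, 'b': 4, 'd': 3}
{'a': 5, 'b': 4, 'c': 4}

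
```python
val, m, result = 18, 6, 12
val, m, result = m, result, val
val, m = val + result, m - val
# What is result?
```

Trace:
`val, m, result = 18, 6, 12` → val = 18; m = 6; result = 12
`val, m, result = m, result, val` → val = 6; m = 12; result = 18
`val, m = val + result, m - val` → val = 24; m = 6
So result = 18

Answer: 18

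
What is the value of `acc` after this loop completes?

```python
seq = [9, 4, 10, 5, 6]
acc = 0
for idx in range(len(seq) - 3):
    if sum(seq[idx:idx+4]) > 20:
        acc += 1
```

Count windows with sum > 20
`acc` takes the values: 0 → 1 → 2

Answer: 2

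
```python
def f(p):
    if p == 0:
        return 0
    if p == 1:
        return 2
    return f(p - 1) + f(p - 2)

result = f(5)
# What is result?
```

Build up from base cases: f(0)=0, f(1)=2, f(2)=2, f(3)=4, f(4)=6, f(5)=10

Answer: 10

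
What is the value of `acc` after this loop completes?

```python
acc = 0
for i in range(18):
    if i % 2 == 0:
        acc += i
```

Sum of even numbers 0 to 17
`acc` takes the values: 0 → 2 → 6 → 12 → 20 → 30 → 42 → 56 → 72

Answer: 72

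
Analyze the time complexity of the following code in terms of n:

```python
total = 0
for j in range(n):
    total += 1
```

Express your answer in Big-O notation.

Each loop level contributes: n. Multiplying the contributions gives O(n).

Answer: O(n)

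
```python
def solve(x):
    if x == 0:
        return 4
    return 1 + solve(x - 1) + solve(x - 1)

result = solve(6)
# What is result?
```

solve(x) = 1 + 2·solve(x-1), solve(0)=4. Closed form: (4+1)·2^6 - 1 = 319.

Answer: 319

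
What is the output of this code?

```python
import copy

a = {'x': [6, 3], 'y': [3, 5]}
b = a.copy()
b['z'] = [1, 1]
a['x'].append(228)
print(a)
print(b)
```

Key concept: shallow copy of dict with mutable values.
Step by step:
`a = {'x': [6, 3], 'y': [3, 5]}` → a = {'x': [6, 3], 'y': [3, 5]}
`b = a.copy()` → b = {'x': [6, 3], 'y': [3, 5]}
`b['z'] = [1, 1]` → b = {'x': [6, 3], 'y': [3, 5], 'z': [1, 1]}
`a['x'].append(228)` → a = {'x': [6, 3, 228], 'y': [3, 5]}; b = {'x': [6, 3, 228], 'y': [3, 5], 'z': [1, 1]}
`print(a)` → prints {'x': [6, 3, 228], 'y': [3, 5]}
`print(b)` → prints {'x': [6, 3, 228], 'y': [3, 5], 'z': [1, 1]}

Answer:
{'x': [6, 3, 228], 'y': [3, 5]}
{'x': [6, 3, 228], 'y': [3, 5], 'z': [1, 1]}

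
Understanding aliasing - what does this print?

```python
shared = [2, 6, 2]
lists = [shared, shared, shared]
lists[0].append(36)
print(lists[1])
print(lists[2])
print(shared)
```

Key concept: list of same reference.
Step by step:
`shared = [2, 6, 2]` → shared = [2, 6, 2]
`lists = [shared, shared, shared]` → lists = [[2, 6, 2], [2, 6, 2], [2, 6, 2]]
`lists[0].append(36)` → shared = [2, 6, 2, 36]; lists = [[2, 6, 2, 36], [2, 6, 2, 36], [2, 6, 2, 36]]
`print(lists[1])` → prints [2, 6, 2, 36]
`print(lists[2])` → prints [2, 6, 2, 36]
`print(shared)` → prints [2, 6, 2, 36]

Answer:
[2, 6, 2, 36]
[2, 6, 2, 36]
[2, 6, 2, 36]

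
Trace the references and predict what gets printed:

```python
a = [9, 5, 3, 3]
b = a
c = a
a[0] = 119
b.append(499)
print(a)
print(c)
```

Key concept: multiple aliases.
Step by step:
`a = [9, 5, 3, 3]` → a = [9, 5, 3, 3]
`b = a` → b = [9, 5, 3, 3] (same object as a)
`c = a` → c = [9, 5, 3, 3] (same object as a, b)
`a[0] = 119` → a = [119, 5, 3, 3] (same object as b, c); b = [119, 5, 3, 3] (same object as a, c); c = [119, 5, 3, 3] (same object as a, b)
`b.append(499)` → a = [119, 5, 3, 3, 499] (same object as b, c); b = [119, 5, 3, 3, 499] (same object as a, c); c = [119, 5, 3, 3, 499] (same object as a, b)
`print(a)` → prints [119, 5, 3, 3, 499]
`print(c)` → prints [119, 5, 3, 3, 499]

Answer:
[119, 5, 3, 3, 499]
[119, 5, 3, 3, 499]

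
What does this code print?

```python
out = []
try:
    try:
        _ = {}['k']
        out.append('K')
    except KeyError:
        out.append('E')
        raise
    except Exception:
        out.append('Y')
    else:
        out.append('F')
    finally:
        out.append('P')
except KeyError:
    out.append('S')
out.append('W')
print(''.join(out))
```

Execution trace: 'E' (inner except KeyError) → 'P' (inner finally) → 'S' (outer except KeyError) → 'W' (after the try/except). Output: EPSW

Answer: EPSW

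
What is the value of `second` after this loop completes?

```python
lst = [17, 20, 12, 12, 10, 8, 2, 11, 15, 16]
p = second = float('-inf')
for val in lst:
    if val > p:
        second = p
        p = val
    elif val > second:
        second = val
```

Second largest (with repeats) in [17, 20, 12, 12, 10, 8, 2, 11, 15, 16]
`second` takes the values: -inf → 17

Answer: 17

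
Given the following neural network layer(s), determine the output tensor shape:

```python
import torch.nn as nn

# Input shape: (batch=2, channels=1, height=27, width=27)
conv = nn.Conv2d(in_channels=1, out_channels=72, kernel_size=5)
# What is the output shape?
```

Input: (2, 1, 27, 27) -> Output: (2, 72, 23, 23)

Answer: (2, 72, 23, 23)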